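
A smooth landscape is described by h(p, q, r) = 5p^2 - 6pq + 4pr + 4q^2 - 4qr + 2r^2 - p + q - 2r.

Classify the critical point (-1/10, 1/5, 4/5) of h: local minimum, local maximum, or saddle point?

The Hessian is constant: H = [[10, -6, 4], [-6, 8, -4], [4, -4, 4]].
Leading principal minors: Δ₁ = 10, Δ₂ = 44, Δ₃ = 80.
All leading minors are positive, so H is positive definite: a local minimum.

local minimum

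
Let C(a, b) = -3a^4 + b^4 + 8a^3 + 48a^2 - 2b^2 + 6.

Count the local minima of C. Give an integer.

C separates as a function of a plus a function of b, so ∇C=0 decouples.
∂C/∂a = -12a(a - 4)(a + 2) = 0 at a ∈ {-2, 0, 4}; ∂C/∂b = 4b(b - 1)(b + 1) = 0 at b ∈ {-1, 0, 1}.
The Hessian is diagonal: diag(C_aa, C_bb). Second derivatives: C_aa(-2)=-144, C_aa(0)=96, C_aa(4)=-288; C_bb(-1)=8, C_bb(0)=-4, C_bb(1)=8.
Local minima occur where both diagonal entries positive: (0, -1), (0, 1). Count: 2.

2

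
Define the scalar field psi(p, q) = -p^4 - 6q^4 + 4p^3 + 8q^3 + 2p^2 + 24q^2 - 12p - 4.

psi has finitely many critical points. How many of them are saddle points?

4

psi separates as a function of p plus a function of q, so ∇psi=0 decouples.
∂psi/∂p = -4(p - 3)(p - 1)(p + 1) = 0 at p ∈ {-1, 1, 3}; ∂psi/∂q = -24q(q - 2)(q + 1) = 0 at q ∈ {-1, 0, 2}.
The Hessian is diagonal: diag(psi_pp, psi_qq). Second derivatives: psi_pp(-1)=-32, psi_pp(1)=16, psi_pp(3)=-32; psi_qq(-1)=-72, psi_qq(0)=48, psi_qq(2)=-144.
Saddle points occur where the two diagonal entries have opposite signs: (-1, 0), (1, -1), (1, 2), (3, 0). Count: 4.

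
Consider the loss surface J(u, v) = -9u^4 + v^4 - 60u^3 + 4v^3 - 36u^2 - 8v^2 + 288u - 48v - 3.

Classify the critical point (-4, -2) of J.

The mixed partial ∂²J/∂u∂v is 0, so the Hessian at any point is diag(J_uu, J_vv) = diag(-36(3u^2 + 10u + 2), 4(3v^2 + 6v - 4)).
At (-4, -2): H = diag(-360, -16).
Both eigenvalues are negative, so H is negative definite: a local maximum.

local maximum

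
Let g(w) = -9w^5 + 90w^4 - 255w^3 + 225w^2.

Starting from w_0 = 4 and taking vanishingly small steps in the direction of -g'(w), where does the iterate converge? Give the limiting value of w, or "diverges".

2

g'(w) = -45w(w - 5)(w - 2)(w - 1), so g'(4) = 1080.
Gradient descent moves in the -g' direction, i.e. w is decreasing.
The nearest critical point in that direction is w = 2, where g'' = 270 > 0 (a local minimum). The iterate converges there.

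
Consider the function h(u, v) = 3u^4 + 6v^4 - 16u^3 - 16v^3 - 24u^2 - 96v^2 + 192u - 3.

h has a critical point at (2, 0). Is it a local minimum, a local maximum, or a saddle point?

local maximum

The mixed partial ∂²h/∂u∂v is 0, so the Hessian at any point is diag(h_uu, h_vv) = diag(12(3u^2 - 8u - 4), 24(3v^2 - 4v - 8)).
At (2, 0): H = diag(-96, -192).
Both eigenvalues are negative, so H is negative definite: a local maximum.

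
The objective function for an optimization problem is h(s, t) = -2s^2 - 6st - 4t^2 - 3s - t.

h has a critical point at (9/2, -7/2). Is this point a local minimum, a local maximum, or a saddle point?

saddle point

The Hessian of h is constant: H = [[-4, -6], [-6, -8]].
det(H) = (-4)·(-8) − (-6)² = -4.
Since det(H) < 0, H is indefinite and the critical point is a saddle point.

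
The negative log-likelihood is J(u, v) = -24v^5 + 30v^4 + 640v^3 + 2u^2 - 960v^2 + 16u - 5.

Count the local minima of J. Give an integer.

2

J separates as a function of u plus a function of v, so ∇J=0 decouples.
∂J/∂u = 4(u + 4) = 0 at u ∈ {-4}; ∂J/∂v = -120v(v - 4)(v - 1)(v + 4) = 0 at v ∈ {-4, 0, 1, 4}.
The Hessian is diagonal: diag(J_uu, J_vv). Second derivatives: J_uu(-4)=4; J_vv(-4)=19200, J_vv(0)=-1920, J_vv(1)=1800, J_vv(4)=-11520.
Local minima occur where both diagonal entries positive: (-4, -4), (-4, 1). Count: 2.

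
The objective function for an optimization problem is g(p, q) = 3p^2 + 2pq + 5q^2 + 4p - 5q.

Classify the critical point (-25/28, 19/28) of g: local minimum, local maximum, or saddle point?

The Hessian of g is constant: H = [[6, 2], [2, 10]].
det(H) = 6·10 − 2² = 56.
det(H) > 0 and tr(H) = 16 > 0, so H is positive definite and the point is a local minimum.

local minimum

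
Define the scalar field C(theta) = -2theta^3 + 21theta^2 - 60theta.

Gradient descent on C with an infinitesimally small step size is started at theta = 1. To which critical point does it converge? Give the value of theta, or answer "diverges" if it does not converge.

2

C'(theta) = -6(theta - 5)(theta - 2), so C'(1) = -24.
Gradient descent moves in the -C' direction, i.e. theta is increasing.
The nearest critical point in that direction is theta = 2, where C'' = 18 > 0 (a local minimum). The iterate converges there.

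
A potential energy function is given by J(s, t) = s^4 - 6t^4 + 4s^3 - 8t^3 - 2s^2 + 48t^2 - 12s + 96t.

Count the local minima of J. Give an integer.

J separates as a function of s plus a function of t, so ∇J=0 decouples.
∂J/∂s = 4(s - 1)(s + 1)(s + 3) = 0 at s ∈ {-3, -1, 1}; ∂J/∂t = -24(t - 2)(t + 1)(t + 2) = 0 at t ∈ {-2, -1, 2}.
The Hessian is diagonal: diag(J_ss, J_tt). Second derivatives: J_ss(-3)=32, J_ss(-1)=-16, J_ss(1)=32; J_tt(-2)=-96, J_tt(-1)=72, J_tt(2)=-288.
Local minima occur where both diagonal entries positive: (-3, -1), (1, -1). Count: 2.

2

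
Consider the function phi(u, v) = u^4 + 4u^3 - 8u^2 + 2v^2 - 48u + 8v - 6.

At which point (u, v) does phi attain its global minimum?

phi(u,v) separates as P(u) + Q(v) − 6, so its minimum is min P + min Q − 6.
P'(u) = 4(u - 2)(u + 2)(u + 3) vanishes at u ∈ {-3, -2, 2}; Q'(v) = 4v + 8 vanishes at v ∈ {-2}.
Local minima of P (where P''>0): P(-3)=45, P(2)=-80. Local minima of Q: Q(-2)=-8.
So the global minimum of phi is P(2) + Q(-2) − 6 = -80 − 8 − 6 = -94, attained at (2, -2).

(2, -2)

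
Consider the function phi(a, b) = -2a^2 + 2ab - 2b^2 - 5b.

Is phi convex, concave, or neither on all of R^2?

phi is quadratic, so its Hessian is the constant matrix H = [[-4, 2], [2, -4]].
det(H) = 12, tr(H) = -8.
det(H) > 0 and tr(H) < 0, so H is negative definite everywhere: concave.

concave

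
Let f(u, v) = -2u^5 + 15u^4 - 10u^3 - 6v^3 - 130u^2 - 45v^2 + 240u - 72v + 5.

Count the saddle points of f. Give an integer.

4

f separates as a function of u plus a function of v, so ∇f=0 decouples.
∂f/∂u = -10(u - 4)(u - 3)(u - 1)(u + 2) = 0 at u ∈ {-2, 1, 3, 4}; ∂f/∂v = -18(v + 1)(v + 4) = 0 at v ∈ {-4, -1}.
The Hessian is diagonal: diag(f_uu, f_vv). Second derivatives: f_uu(-2)=900, f_uu(1)=-180, f_uu(3)=100, f_uu(4)=-180; f_vv(-4)=54, f_vv(-1)=-54.
Saddle points occur where the two diagonal entries have opposite signs: (-2, -1), (1, -4), (3, -1), (4, -4). Count: 4.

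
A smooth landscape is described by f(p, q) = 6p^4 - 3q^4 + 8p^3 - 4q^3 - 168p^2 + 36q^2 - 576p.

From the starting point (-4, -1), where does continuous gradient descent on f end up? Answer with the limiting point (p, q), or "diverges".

(-3, 0)

f is separable, so gradient descent decouples: p follows -∂f/∂p, q follows -∂f/∂q.
∂f/∂p = 24(p - 4)(p + 2)(p + 3); at p=-4 this is -384, so p increases.
∂f/∂q = -12q(q - 2)(q + 3); at q=-1 this is -72, so q increases.
p converges to its nearest critical value -3 (a local min of the p-part); q converges to 0. The iterate converges to (-3, 0).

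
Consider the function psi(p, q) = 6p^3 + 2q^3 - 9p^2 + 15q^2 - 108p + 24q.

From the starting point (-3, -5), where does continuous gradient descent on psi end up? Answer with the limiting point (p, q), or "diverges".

psi is separable, so gradient descent decouples: p follows -∂psi/∂p, q follows -∂psi/∂q.
∂psi/∂p = 18(p - 3)(p + 2); at p=-3 this is 108, so p decreases.
∂psi/∂q = 6(q + 1)(q + 4); at q=-5 this is 24, so q decreases.
The p-coordinate has no critical point in that direction and runs off to infinity.

diverges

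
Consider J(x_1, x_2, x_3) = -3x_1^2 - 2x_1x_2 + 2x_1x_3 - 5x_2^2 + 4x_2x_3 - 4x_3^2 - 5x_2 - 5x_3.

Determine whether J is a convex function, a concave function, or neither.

concave

J is quadratic, so its Hessian is the constant matrix H = [[-6, -2, 2], [-2, -10, 4], [2, 4, -8]].
Leading principal minors: -6, 56, -344.
Signs alternate −, +, − ⇒ H ≺ 0 ⇒ concave.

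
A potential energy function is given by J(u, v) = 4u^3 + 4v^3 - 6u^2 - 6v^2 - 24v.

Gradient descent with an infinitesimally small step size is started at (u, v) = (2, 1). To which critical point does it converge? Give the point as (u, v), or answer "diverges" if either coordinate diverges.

(1, 2)

J is separable, so gradient descent decouples: u follows -∂J/∂u, v follows -∂J/∂v.
∂J/∂u = 12u(u - 1); at u=2 this is 24, so u decreases.
∂J/∂v = 12(v - 2)(v + 1); at v=1 this is -24, so v increases.
u converges to its nearest critical value 1 (a local min of the u-part); v converges to 2. The iterate converges to (1, 2).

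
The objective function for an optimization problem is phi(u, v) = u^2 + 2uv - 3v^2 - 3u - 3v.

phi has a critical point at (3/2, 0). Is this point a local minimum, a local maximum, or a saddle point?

saddle point

The Hessian of phi is constant: H = [[2, 2], [2, -6]].
det(H) = 2·(-6) − 2² = -16.
Since det(H) < 0, H is indefinite and the critical point is a saddle point.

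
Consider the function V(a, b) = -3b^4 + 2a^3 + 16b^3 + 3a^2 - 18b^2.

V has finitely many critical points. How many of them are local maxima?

V separates as a function of a plus a function of b, so ∇V=0 decouples.
∂V/∂a = 6a(a + 1) = 0 at a ∈ {-1, 0}; ∂V/∂b = -12b(b - 3)(b - 1) = 0 at b ∈ {0, 1, 3}.
The Hessian is diagonal: diag(V_aa, V_bb). Second derivatives: V_aa(-1)=-6, V_aa(0)=6; V_bb(0)=-36, V_bb(1)=24, V_bb(3)=-72.
Local maxima occur where both diagonal entries negative: (-1, 0), (-1, 3). Count: 2.

2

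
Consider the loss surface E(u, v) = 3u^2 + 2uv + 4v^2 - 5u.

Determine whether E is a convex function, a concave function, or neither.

convex

E is quadratic, so its Hessian is the constant matrix H = [[6, 2], [2, 8]].
det(H) = 44, tr(H) = 14.
det(H) > 0 and tr(H) > 0, so H is positive definite everywhere: convex.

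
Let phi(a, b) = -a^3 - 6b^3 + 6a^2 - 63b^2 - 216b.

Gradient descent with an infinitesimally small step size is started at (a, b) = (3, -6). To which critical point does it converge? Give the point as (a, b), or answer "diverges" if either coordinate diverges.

phi is separable, so gradient descent decouples: a follows -∂phi/∂a, b follows -∂phi/∂b.
∂phi/∂a = -3a(a - 4); at a=3 this is 9, so a decreases.
∂phi/∂b = -18(b + 3)(b + 4); at b=-6 this is -108, so b increases.
a converges to its nearest critical value 0 (a local min of the a-part); b converges to -4. The iterate converges to (0, -4).

(0, -4)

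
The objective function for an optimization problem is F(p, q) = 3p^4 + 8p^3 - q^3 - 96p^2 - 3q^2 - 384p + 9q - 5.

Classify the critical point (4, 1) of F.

The mixed partial ∂²F/∂p∂q is 0, so the Hessian at any point is diag(F_pp, F_qq) = diag(12(3p^2 + 4p - 16), -6(q + 1)).
At (4, 1): H = diag(576, -12).
The eigenvalues have opposite signs, so H is indefinite: a saddle point.

saddle point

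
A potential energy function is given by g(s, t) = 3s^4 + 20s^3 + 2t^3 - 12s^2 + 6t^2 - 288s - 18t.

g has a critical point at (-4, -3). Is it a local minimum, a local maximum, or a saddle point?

The mixed partial ∂²g/∂s∂t is 0, so the Hessian at any point is diag(g_ss, g_tt) = diag(12(3s^2 + 10s - 2), 12(t + 1)).
At (-4, -3): H = diag(72, -24).
The eigenvalues have opposite signs, so H is indefinite: a saddle point.

saddle point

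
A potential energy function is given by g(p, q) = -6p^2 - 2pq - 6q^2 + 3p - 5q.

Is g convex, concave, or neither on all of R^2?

g is quadratic, so its Hessian is the constant matrix H = [[-12, -2], [-2, -12]].
det(H) = 140, tr(H) = -24.
det(H) > 0 and tr(H) < 0, so H is negative definite everywhere: concave.

concave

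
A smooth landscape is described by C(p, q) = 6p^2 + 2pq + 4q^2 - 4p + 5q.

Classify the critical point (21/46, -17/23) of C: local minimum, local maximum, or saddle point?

local minimum

The Hessian of C is constant: H = [[12, 2], [2, 8]].
det(H) = 12·8 − 2² = 92.
det(H) > 0 and tr(H) = 20 > 0, so H is positive definite and the point is a local minimum.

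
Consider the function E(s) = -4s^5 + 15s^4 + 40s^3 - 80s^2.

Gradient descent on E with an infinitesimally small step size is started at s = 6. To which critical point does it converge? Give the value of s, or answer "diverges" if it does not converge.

E'(s) = -20s(s - 4)(s - 1)(s + 2), so E'(6) = -9600.
Gradient descent moves in the -E' direction, i.e. s is increasing.
There is no critical point above s=6, and E' keeps the same sign, so the iterate runs off to +∞.

diverges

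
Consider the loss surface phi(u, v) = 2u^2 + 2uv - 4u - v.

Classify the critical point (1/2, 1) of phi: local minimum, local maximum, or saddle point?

The Hessian of phi is constant: H = [[4, 2], [2, 0]].
det(H) = 4·0 − 2² = -4.
Since det(H) < 0, H is indefinite and the critical point is a saddle point.

saddle point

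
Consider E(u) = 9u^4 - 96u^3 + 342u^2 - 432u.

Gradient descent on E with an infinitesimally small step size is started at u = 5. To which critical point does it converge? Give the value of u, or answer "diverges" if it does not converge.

E'(u) = 36(u - 4)(u - 3)(u - 1), so E'(5) = 288.
Gradient descent moves in the -E' direction, i.e. u is decreasing.
The nearest critical point in that direction is u = 4, where E'' = 108 > 0 (a local minimum). The iterate converges there.

4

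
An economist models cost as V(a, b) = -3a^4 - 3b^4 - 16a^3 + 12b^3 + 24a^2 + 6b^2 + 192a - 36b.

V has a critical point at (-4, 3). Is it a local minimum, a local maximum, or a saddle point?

The mixed partial ∂²V/∂a∂b is 0, so the Hessian at any point is diag(V_aa, V_bb) = diag(12(-3a^2 - 8a + 4), 12(-3b^2 + 6b + 1)).
At (-4, 3): H = diag(-144, -96).
Both eigenvalues are negative, so H is negative definite: a local maximum.

local maximum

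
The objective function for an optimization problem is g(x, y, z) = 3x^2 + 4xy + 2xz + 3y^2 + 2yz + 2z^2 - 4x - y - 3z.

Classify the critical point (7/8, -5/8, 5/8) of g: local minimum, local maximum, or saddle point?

The Hessian is constant: H = [[6, 4, 2], [4, 6, 2], [2, 2, 4]].
Leading principal minors: Δ₁ = 6, Δ₂ = 20, Δ₃ = 64.
All leading minors are positive, so H is positive definite: a local minimum.

local minimum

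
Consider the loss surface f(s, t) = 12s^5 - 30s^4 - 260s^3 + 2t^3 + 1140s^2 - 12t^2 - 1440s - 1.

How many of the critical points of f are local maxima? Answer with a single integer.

2

f separates as a function of s plus a function of t, so ∇f=0 decouples.
∂f/∂s = 60(s - 3)(s - 2)(s - 1)(s + 4) = 0 at s ∈ {-4, 1, 2, 3}; ∂f/∂t = 6t(t - 4) = 0 at t ∈ {0, 4}.
The Hessian is diagonal: diag(f_ss, f_tt). Second derivatives: f_ss(-4)=-12600, f_ss(1)=600, f_ss(2)=-360, f_ss(3)=840; f_tt(0)=-24, f_tt(4)=24.
Local maxima occur where both diagonal entries negative: (-4, 0), (2, 0). Count: 2.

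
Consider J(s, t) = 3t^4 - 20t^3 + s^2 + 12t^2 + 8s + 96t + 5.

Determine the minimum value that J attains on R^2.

J(s,t) separates as P(s) + Q(t) + 5, so its minimum is min P + min Q + 5.
P'(s) = 2s + 8 vanishes at s ∈ {-4}; Q'(t) = 12(t - 4)(t - 2)(t + 1) vanishes at t ∈ {-1, 2, 4}.
Local minima of P (where P''>0): P(-4)=-16. Local minima of Q: Q(-1)=-61, Q(4)=64.
So the global minimum of J is P(-4) + Q(-1) + 5 = -16 − 61 + 5 = -72, attained at (-4, -1).

-72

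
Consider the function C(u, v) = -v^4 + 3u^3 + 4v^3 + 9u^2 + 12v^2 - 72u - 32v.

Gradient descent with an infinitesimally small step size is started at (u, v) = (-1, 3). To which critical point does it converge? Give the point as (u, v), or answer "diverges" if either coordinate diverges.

(2, 1)

C is separable, so gradient descent decouples: u follows -∂C/∂u, v follows -∂C/∂v.
∂C/∂u = 9(u - 2)(u + 4); at u=-1 this is -81, so u increases.
∂C/∂v = -4(v - 4)(v - 1)(v + 2); at v=3 this is 40, so v decreases.
u converges to its nearest critical value 2 (a local min of the u-part); v converges to 1. The iterate converges to (2, 1).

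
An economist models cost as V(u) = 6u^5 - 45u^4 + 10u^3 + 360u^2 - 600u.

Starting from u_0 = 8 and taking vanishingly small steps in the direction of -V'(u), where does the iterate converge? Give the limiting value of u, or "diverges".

V'(u) = 30(u - 5)(u - 2)(u - 1)(u + 2), so V'(8) = 37800.
Gradient descent moves in the -V' direction, i.e. u is decreasing.
The nearest critical point in that direction is u = 5, where V'' = 2520 > 0 (a local minimum). The iterate converges there.

5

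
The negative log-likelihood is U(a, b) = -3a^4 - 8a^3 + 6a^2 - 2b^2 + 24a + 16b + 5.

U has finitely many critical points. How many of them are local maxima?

2

U separates as a function of a plus a function of b, so ∇U=0 decouples.
∂U/∂a = -12(a - 1)(a + 1)(a + 2) = 0 at a ∈ {-2, -1, 1}; ∂U/∂b = -4(b - 4) = 0 at b ∈ {4}.
The Hessian is diagonal: diag(U_aa, U_bb). Second derivatives: U_aa(-2)=-36, U_aa(-1)=24, U_aa(1)=-72; U_bb(4)=-4.
Local maxima occur where both diagonal entries negative: (-2, 4), (1, 4). Count: 2.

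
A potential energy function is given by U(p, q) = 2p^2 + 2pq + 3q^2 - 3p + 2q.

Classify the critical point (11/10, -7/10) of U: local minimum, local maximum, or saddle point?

local minimum

The Hessian of U is constant: H = [[4, 2], [2, 6]].
det(H) = 4·6 − 2² = 20.
det(H) > 0 and tr(H) = 10 > 0, so H is positive definite and the point is a local minimum.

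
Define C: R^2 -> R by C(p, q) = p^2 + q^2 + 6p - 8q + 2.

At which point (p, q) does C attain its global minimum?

C(p,q) separates as A(p) + B(q) + 2, so its minimum is min A + min B + 2.
A'(p) = 2p + 6 vanishes at p ∈ {-3}; B'(q) = 2q - 8 vanishes at q ∈ {4}.
Local minima of A (where A''>0): A(-3)=-9. Local minima of B: B(4)=-16.
So the global minimum of C is A(-3) + B(4) + 2 = -9 − 16 + 2 = -23, attained at (-3, 4).

(-3, 4)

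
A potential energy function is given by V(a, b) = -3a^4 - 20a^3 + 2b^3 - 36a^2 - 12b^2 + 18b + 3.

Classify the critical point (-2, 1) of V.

saddle point

The mixed partial ∂²V/∂a∂b is 0, so the Hessian at any point is diag(V_aa, V_bb) = diag(-12(3a^2 + 10a + 6), 12(b - 2)).
At (-2, 1): H = diag(24, -12).
The eigenvalues have opposite signs, so H is indefinite: a saddle point.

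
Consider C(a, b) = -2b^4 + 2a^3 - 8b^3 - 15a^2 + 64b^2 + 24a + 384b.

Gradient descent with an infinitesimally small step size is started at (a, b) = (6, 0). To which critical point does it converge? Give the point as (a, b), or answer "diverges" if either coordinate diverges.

(4, -3)

C is separable, so gradient descent decouples: a follows -∂C/∂a, b follows -∂C/∂b.
∂C/∂a = 6(a - 4)(a - 1); at a=6 this is 60, so a decreases.
∂C/∂b = -8(b - 4)(b + 3)(b + 4); at b=0 this is 384, so b decreases.
a converges to its nearest critical value 4 (a local min of the a-part); b converges to -3. The iterate converges to (4, -3).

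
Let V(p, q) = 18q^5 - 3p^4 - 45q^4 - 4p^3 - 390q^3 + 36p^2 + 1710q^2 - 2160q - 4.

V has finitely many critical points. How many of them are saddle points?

V separates as a function of p plus a function of q, so ∇V=0 decouples.
∂V/∂p = -12p(p - 2)(p + 3) = 0 at p ∈ {-3, 0, 2}; ∂V/∂q = 90(q - 3)(q - 2)(q - 1)(q + 4) = 0 at q ∈ {-4, 1, 2, 3}.
The Hessian is diagonal: diag(V_pp, V_qq). Second derivatives: V_pp(-3)=-180, V_pp(0)=72, V_pp(2)=-120; V_qq(-4)=-18900, V_qq(1)=900, V_qq(2)=-540, V_qq(3)=1260.
Saddle points occur where the two diagonal entries have opposite signs: (-3, 1), (-3, 3), (0, -4), (0, 2), (2, 1), (2, 3). Count: 6.

6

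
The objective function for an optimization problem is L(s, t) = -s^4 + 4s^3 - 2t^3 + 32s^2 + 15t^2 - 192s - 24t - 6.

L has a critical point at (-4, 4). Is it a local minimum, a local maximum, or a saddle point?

The mixed partial ∂²L/∂s∂t is 0, so the Hessian at any point is diag(L_ss, L_tt) = diag(4(-3s^2 + 6s + 16), 6(-2t + 5)).
At (-4, 4): H = diag(-224, -18).
Both eigenvalues are negative, so H is negative definite: a local maximum.

local maximum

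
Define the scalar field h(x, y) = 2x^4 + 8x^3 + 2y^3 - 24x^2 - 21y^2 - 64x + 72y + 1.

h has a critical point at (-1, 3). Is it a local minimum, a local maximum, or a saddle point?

The mixed partial ∂²h/∂x∂y is 0, so the Hessian at any point is diag(h_xx, h_yy) = diag(24(x^2 + 2x - 2), 6(2y - 7)).
At (-1, 3): H = diag(-72, -6).
Both eigenvalues are negative, so H is negative definite: a local maximum.

local maximum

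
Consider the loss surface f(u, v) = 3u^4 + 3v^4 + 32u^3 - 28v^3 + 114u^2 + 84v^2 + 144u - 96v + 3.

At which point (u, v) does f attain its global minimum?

(-1, 4)

f(u,v) separates as P(u) + Q(v) + 3, so its minimum is min P + min Q + 3.
P'(u) = 12(u + 1)(u + 3)(u + 4) vanishes at u ∈ {-4, -3, -1}; Q'(v) = 12(v - 4)(v - 2)(v - 1) vanishes at v ∈ {1, 2, 4}.
Local minima of P (where P''>0): P(-4)=-32, P(-1)=-59. Local minima of Q: Q(1)=-37, Q(4)=-64.
So the global minimum of f is P(-1) + Q(4) + 3 = -59 − 64 + 3 = -120, attained at (-1, 4).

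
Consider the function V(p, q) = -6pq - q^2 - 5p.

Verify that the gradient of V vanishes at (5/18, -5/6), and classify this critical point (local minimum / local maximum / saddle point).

∇V = (-6q - 5, -6p - 2q); substituting (5/18, -5/6) gives ∇V = (0, 0), so (5/18, -5/6) is indeed a critical point.
The Hessian of V is constant: H = [[0, -6], [-6, -2]].
det(H) = 0·(-2) − (-6)² = -36.
Since det(H) < 0, H is indefinite and the critical point is a saddle point.

saddle point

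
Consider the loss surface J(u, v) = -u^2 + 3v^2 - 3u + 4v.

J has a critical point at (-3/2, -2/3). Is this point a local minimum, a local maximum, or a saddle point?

The Hessian of J is constant: H = [[-2, 0], [0, 6]].
det(H) = (-2)·6 − 0² = -12.
Since det(H) < 0, H is indefinite and the critical point is a saddle point.

saddle point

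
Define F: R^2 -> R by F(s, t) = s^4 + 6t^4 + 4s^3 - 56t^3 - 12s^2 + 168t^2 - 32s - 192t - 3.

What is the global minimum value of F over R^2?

-195

F(s,t) separates as P(s) + Q(t) − 3, so its minimum is min P + min Q − 3.
P'(s) = 4(s - 2)(s + 1)(s + 4) vanishes at s ∈ {-4, -1, 2}; Q'(t) = 24(t - 4)(t - 2)(t - 1) vanishes at t ∈ {1, 2, 4}.
Local minima of P (where P''>0): P(-4)=-64, P(2)=-64. Local minima of Q: Q(1)=-74, Q(4)=-128.
So the global minimum of F is P(-4) + Q(4) − 3 = -64 − 128 − 3 = -195, attained at (-4, 4).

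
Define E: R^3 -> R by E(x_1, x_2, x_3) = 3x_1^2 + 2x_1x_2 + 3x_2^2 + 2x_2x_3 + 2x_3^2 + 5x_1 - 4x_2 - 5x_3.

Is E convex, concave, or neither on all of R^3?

convex

E is quadratic, so its Hessian is the constant matrix H = [[6, 2, 0], [2, 6, 2], [0, 2, 4]].
Leading principal minors: 6, 32, 104.
All positive ⇒ H ≻ 0 ⇒ convex.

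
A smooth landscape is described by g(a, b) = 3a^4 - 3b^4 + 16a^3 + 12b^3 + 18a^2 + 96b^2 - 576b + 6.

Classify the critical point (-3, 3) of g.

The mixed partial ∂²g/∂a∂b is 0, so the Hessian at any point is diag(g_aa, g_bb) = diag(12(3a^2 + 8a + 3), 12(-3b^2 + 6b + 16)).
At (-3, 3): H = diag(72, 84).
Both eigenvalues are positive, so H is positive definite: a local minimum.

local minimum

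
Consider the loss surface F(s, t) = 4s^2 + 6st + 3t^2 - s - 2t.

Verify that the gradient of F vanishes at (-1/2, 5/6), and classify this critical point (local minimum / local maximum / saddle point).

∇F = (8s + 6t - 1, 6s + 6t - 2); substituting (-1/2, 5/6) gives ∇F = (0, 0), so (-1/2, 5/6) is indeed a critical point.
The Hessian of F is constant: H = [[8, 6], [6, 6]].
det(H) = 8·6 − 6² = 12.
det(H) > 0 and tr(H) = 14 > 0, so H is positive definite and the point is a local minimum.

local minimum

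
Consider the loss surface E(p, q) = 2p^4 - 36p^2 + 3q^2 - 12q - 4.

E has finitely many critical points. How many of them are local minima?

2

E separates as a function of p plus a function of q, so ∇E=0 decouples.
∂E/∂p = 8p(p - 3)(p + 3) = 0 at p ∈ {-3, 0, 3}; ∂E/∂q = 6(q - 2) = 0 at q ∈ {2}.
The Hessian is diagonal: diag(E_pp, E_qq). Second derivatives: E_pp(-3)=144, E_pp(0)=-72, E_pp(3)=144; E_qq(2)=6.
Local minima occur where both diagonal entries positive: (-3, 2), (3, 2). Count: 2.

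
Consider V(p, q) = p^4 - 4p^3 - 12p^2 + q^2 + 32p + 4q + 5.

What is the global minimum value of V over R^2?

-63

V(p,q) separates as A(p) + B(q) + 5, so its minimum is min A + min B + 5.
A'(p) = 4(p - 4)(p - 1)(p + 2) vanishes at p ∈ {-2, 1, 4}; B'(q) = 2q + 4 vanishes at q ∈ {-2}.
Local minima of A (where A''>0): A(-2)=-64, A(4)=-64. Local minima of B: B(-2)=-4.
So the global minimum of V is A(-2) + B(-2) + 5 = -64 − 4 + 5 = -63, attained at (-2, -2).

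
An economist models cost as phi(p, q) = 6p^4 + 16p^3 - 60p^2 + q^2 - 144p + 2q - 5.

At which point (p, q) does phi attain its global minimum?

phi(p,q) separates as A(p) + B(q) − 5, so its minimum is min A + min B − 5.
A'(p) = 24(p - 2)(p + 1)(p + 3) vanishes at p ∈ {-3, -1, 2}; B'(q) = 2q + 2 vanishes at q ∈ {-1}.
Local minima of A (where A''>0): A(-3)=-54, A(2)=-304. Local minima of B: B(-1)=-1.
So the global minimum of phi is A(2) + B(-1) − 5 = -304 − 1 − 5 = -310, attained at (2, -1).

(2, -1)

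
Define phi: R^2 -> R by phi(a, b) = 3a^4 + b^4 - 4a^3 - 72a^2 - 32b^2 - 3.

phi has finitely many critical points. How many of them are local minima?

phi separates as a function of a plus a function of b, so ∇phi=0 decouples.
∂phi/∂a = 12a(a - 4)(a + 3) = 0 at a ∈ {-3, 0, 4}; ∂phi/∂b = 4b(b - 4)(b + 4) = 0 at b ∈ {-4, 0, 4}.
The Hessian is diagonal: diag(phi_aa, phi_bb). Second derivatives: phi_aa(-3)=252, phi_aa(0)=-144, phi_aa(4)=336; phi_bb(-4)=128, phi_bb(0)=-64, phi_bb(4)=128.
Local minima occur where both diagonal entries positive: (-3, -4), (-3, 4), (4, -4), (4, 4). Count: 4.

4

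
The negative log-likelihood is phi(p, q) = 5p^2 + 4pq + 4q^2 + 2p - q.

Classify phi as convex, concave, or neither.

convex

phi is quadratic, so its Hessian is the constant matrix H = [[10, 4], [4, 8]].
det(H) = 64, tr(H) = 18.
det(H) > 0 and tr(H) > 0, so H is positive definite everywhere: convex.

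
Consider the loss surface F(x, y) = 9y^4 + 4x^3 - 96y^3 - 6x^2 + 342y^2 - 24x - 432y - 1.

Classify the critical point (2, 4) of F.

local minimum

The mixed partial ∂²F/∂x∂y is 0, so the Hessian at any point is diag(F_xx, F_yy) = diag(12(2x - 1), 36(3y^2 - 16y + 19)).
At (2, 4): H = diag(36, 108).
Both eigenvalues are positive, so H is positive definite: a local minimum.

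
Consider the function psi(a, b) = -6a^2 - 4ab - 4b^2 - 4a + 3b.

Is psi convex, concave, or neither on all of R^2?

concave

psi is quadratic, so its Hessian is the constant matrix H = [[-12, -4], [-4, -8]].
det(H) = 80, tr(H) = -20.
det(H) > 0 and tr(H) < 0, so H is negative definite everywhere: concave.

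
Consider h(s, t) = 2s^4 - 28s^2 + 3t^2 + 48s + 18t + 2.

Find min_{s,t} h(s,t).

h(s,t) separates as P(s) + Q(t) + 2, so its minimum is min P + min Q + 2.
P'(s) = 8(s - 2)(s - 1)(s + 3) vanishes at s ∈ {-3, 1, 2}; Q'(t) = 6(t + 3) vanishes at t ∈ {-3}.
Local minima of P (where P''>0): P(-3)=-234, P(2)=16. Local minima of Q: Q(-3)=-27.
So the global minimum of h is P(-3) + Q(-3) + 2 = -234 − 27 + 2 = -259, attained at (-3, -3).

-259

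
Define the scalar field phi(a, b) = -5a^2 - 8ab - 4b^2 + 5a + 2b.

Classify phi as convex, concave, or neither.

phi is quadratic, so its Hessian is the constant matrix H = [[-10, -8], [-8, -8]].
det(H) = 16, tr(H) = -18.
det(H) > 0 and tr(H) < 0, so H is negative definite everywhere: concave.

concave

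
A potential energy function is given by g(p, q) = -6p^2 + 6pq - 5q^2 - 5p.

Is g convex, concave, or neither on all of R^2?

g is quadratic, so its Hessian is the constant matrix H = [[-12, 6], [6, -10]].
det(H) = 84, tr(H) = -22.
det(H) > 0 and tr(H) < 0, so H is negative definite everywhere: concave.

concave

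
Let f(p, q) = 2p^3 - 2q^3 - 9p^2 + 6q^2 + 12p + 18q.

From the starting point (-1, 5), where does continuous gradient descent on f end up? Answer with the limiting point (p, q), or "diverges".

f is separable, so gradient descent decouples: p follows -∂f/∂p, q follows -∂f/∂q.
∂f/∂p = 6(p - 2)(p - 1); at p=-1 this is 36, so p decreases.
∂f/∂q = -6(q - 3)(q + 1); at q=5 this is -72, so q increases.
The p-coordinate has no critical point in that direction and runs off to infinity.

diverges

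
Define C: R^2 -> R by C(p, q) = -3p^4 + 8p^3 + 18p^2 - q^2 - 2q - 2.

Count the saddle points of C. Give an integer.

C separates as a function of p plus a function of q, so ∇C=0 decouples.
∂C/∂p = -12p(p - 3)(p + 1) = 0 at p ∈ {-1, 0, 3}; ∂C/∂q = -2(q + 1) = 0 at q ∈ {-1}.
The Hessian is diagonal: diag(C_pp, C_qq). Second derivatives: C_pp(-1)=-48, C_pp(0)=36, C_pp(3)=-144; C_qq(-1)=-2.
Saddle points occur where the two diagonal entries have opposite signs: (0, -1). Count: 1.

1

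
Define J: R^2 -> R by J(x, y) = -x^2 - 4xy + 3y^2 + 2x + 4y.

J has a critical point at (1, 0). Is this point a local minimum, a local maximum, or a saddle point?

The Hessian of J is constant: H = [[-2, -4], [-4, 6]].
det(H) = (-2)·6 − (-4)² = -28.
Since det(H) < 0, H is indefinite and the critical point is a saddle point.

saddle point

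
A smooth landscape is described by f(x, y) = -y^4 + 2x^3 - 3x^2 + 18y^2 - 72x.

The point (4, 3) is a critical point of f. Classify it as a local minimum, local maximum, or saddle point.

The mixed partial ∂²f/∂x∂y is 0, so the Hessian at any point is diag(f_xx, f_yy) = diag(6(2x - 1), 12(-y^2 + 3)).
At (4, 3): H = diag(42, -72).
The eigenvalues have opposite signs, so H is indefinite: a saddle point.

saddle point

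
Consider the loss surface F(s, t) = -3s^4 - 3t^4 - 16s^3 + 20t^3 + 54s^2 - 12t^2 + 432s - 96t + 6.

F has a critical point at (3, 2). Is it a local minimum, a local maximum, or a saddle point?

saddle point

The mixed partial ∂²F/∂s∂t is 0, so the Hessian at any point is diag(F_ss, F_tt) = diag(12(-3s^2 - 8s + 9), 12(-3t^2 + 10t - 2)).
At (3, 2): H = diag(-504, 72).
The eigenvalues have opposite signs, so H is indefinite: a saddle point.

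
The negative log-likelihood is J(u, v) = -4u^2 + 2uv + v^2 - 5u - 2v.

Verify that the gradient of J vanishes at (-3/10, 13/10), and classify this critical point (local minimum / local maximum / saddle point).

saddle point

∇J = (-8u + 2v - 5, 2u + 2v - 2); substituting (-3/10, 13/10) gives ∇J = (0, 0), so (-3/10, 13/10) is indeed a critical point.
The Hessian of J is constant: H = [[-8, 2], [2, 2]].
det(H) = (-8)·2 − 2² = -20.
Since det(H) < 0, H is indefinite and the critical point is a saddle point.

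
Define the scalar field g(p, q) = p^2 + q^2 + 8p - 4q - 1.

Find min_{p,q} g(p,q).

g(p,q) separates as A(p) + B(q) − 1, so its minimum is min A + min B − 1.
A'(p) = 2p + 8 vanishes at p ∈ {-4}; B'(q) = 2q - 4 vanishes at q ∈ {2}.
Local minima of A (where A''>0): A(-4)=-16. Local minima of B: B(2)=-4.
So the global minimum of g is A(-4) + B(2) − 1 = -16 − 4 − 1 = -21, attained at (-4, 2).

-21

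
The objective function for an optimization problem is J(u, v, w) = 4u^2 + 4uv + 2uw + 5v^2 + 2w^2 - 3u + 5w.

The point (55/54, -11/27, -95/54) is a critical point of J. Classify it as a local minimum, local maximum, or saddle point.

local minimum

The Hessian is constant: H = [[8, 4, 2], [4, 10, 0], [2, 0, 4]].
Leading principal minors: Δ₁ = 8, Δ₂ = 64, Δ₃ = 216.
All leading minors are positive, so H is positive definite: a local minimum.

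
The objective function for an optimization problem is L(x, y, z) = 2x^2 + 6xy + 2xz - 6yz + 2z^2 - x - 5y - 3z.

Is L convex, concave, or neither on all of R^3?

neither

L is quadratic, so its Hessian is the constant matrix H = [[4, 6, 2], [6, 0, -6], [2, -6, 4]].
Leading principal minors: 4, -36, -432.
Neither pattern holds ⇒ H is indefinite ⇒ neither convex nor concave.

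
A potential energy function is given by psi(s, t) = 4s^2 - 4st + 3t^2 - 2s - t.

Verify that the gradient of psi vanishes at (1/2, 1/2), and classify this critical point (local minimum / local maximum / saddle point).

∇psi = (8s - 4t - 2, -4s + 6t - 1); substituting (1/2, 1/2) gives ∇psi = (0, 0), so (1/2, 1/2) is indeed a critical point.
The Hessian of psi is constant: H = [[8, -4], [-4, 6]].
det(H) = 8·6 − (-4)² = 32.
det(H) > 0 and tr(H) = 14 > 0, so H is positive definite and the point is a local minimum.

local minimum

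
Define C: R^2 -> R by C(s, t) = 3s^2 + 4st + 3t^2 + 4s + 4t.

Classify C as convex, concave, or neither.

convex

C is quadratic, so its Hessian is the constant matrix H = [[6, 4], [4, 6]].
det(H) = 20, tr(H) = 12.
det(H) > 0 and tr(H) > 0, so H is positive definite everywhere: convex.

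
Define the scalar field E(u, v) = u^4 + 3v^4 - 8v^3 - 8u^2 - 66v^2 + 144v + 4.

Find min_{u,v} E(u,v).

-579

E(u,v) separates as P(u) + Q(v) + 4, so its minimum is min P + min Q + 4.
P'(u) = 4u(u - 2)(u + 2) vanishes at u ∈ {-2, 0, 2}; Q'(v) = 12(v - 4)(v - 1)(v + 3) vanishes at v ∈ {-3, 1, 4}.
Local minima of P (where P''>0): P(-2)=-16, P(2)=-16. Local minima of Q: Q(-3)=-567, Q(4)=-224.
So the global minimum of E is P(-2) + Q(-3) + 4 = -16 − 567 + 4 = -579, attained at (-2, -3).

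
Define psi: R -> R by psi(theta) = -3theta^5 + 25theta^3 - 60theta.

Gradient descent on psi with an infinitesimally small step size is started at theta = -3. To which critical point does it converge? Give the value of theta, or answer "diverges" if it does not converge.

-2

psi'(theta) = -15(theta - 2)(theta - 1)(theta + 1)(theta + 2), so psi'(-3) = -600.
Gradient descent moves in the -psi' direction, i.e. theta is increasing.
The nearest critical point in that direction is theta = -2, where psi'' = 180 > 0 (a local minimum). The iterate converges there.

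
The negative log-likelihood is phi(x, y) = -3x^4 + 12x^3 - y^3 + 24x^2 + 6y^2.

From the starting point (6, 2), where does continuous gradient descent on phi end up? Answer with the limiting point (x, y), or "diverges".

phi is separable, so gradient descent decouples: x follows -∂phi/∂x, y follows -∂phi/∂y.
∂phi/∂x = -12x(x - 4)(x + 1); at x=6 this is -1008, so x increases.
∂phi/∂y = -3y(y - 4); at y=2 this is 12, so y decreases.
The x-coordinate has no critical point in that direction and runs off to infinity.

diverges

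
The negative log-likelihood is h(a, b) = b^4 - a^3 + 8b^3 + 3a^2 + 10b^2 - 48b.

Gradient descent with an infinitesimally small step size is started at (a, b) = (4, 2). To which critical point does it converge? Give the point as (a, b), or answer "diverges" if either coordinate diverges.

diverges

h is separable, so gradient descent decouples: a follows -∂h/∂a, b follows -∂h/∂b.
∂h/∂a = -3a(a - 2); at a=4 this is -24, so a increases.
∂h/∂b = 4(b - 1)(b + 3)(b + 4); at b=2 this is 120, so b decreases.
The a-coordinate has no critical point in that direction and runs off to infinity.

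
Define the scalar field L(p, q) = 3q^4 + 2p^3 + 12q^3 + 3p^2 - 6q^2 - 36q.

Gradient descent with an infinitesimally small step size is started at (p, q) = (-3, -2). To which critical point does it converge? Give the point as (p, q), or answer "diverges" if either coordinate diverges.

L is separable, so gradient descent decouples: p follows -∂L/∂p, q follows -∂L/∂q.
∂L/∂p = 6p(p + 1); at p=-3 this is 36, so p decreases.
∂L/∂q = 12(q - 1)(q + 1)(q + 3); at q=-2 this is 36, so q decreases.
The p-coordinate has no critical point in that direction and runs off to infinity.

diverges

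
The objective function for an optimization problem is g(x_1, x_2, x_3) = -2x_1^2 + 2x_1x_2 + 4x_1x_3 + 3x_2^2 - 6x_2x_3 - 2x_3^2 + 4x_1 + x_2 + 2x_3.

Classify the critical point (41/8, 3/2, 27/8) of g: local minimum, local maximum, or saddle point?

The Hessian is constant: H = [[-4, 2, 4], [2, 6, -6], [4, -6, -4]].
Leading principal minors: Δ₁ = -4, Δ₂ = -28, Δ₃ = 64.
The minors fit neither the all-positive nor the alternating-sign pattern, so H is indefinite: a saddle point.

saddle point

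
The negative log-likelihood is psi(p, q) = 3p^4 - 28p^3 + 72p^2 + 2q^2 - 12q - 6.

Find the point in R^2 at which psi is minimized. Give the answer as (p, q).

(0, 3)

psi(p,q) separates as A(p) + B(q) − 6, so its minimum is min A + min B − 6.
A'(p) = 12p(p - 4)(p - 3) vanishes at p ∈ {0, 3, 4}; B'(q) = 4q - 12 vanishes at q ∈ {3}.
Local minima of A (where A''>0): A(0)=0, A(4)=128. Local minima of B: B(3)=-18.
So the global minimum of psi is A(0) + B(3) − 6 = 0 − 18 − 6 = -24, attained at (0, 3).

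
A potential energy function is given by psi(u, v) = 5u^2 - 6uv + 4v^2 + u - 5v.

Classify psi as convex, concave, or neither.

convex

psi is quadratic, so its Hessian is the constant matrix H = [[10, -6], [-6, 8]].
det(H) = 44, tr(H) = 18.
det(H) > 0 and tr(H) > 0, so H is positive definite everywhere: convex.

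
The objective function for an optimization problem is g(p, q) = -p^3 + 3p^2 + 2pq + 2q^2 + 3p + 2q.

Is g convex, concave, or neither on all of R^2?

neither

The term -p^3 is cubic, so the Hessian is not constant.
∂²g/∂p² = -6p + 6, which takes both signs as p varies (negative for sufficiently large p). A diagonal entry of the Hessian changing sign means the Hessian is neither positive- nor negative-semidefinite on all of R^2.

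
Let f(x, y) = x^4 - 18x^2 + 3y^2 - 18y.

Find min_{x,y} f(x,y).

f(x,y) separates as P(x) + Q(y), so its minimum is min P + min Q.
P'(x) = 4x(x - 3)(x + 3) vanishes at x ∈ {-3, 0, 3}; Q'(y) = 6y - 18 vanishes at y ∈ {3}.
Local minima of P (where P''>0): P(-3)=-81, P(3)=-81. Local minima of Q: Q(3)=-27.
So the global minimum of f is P(-3) + Q(3) = -81 − 27 = -108, attained at (-3, 3).

-108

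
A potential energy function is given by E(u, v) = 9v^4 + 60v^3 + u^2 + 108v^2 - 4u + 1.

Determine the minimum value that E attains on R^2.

E(u,v) separates as P(u) + Q(v) + 1, so its minimum is min P + min Q + 1.
P'(u) = 2u - 4 vanishes at u ∈ {2}; Q'(v) = 36v(v + 2)(v + 3) vanishes at v ∈ {-3, -2, 0}.
Local minima of P (where P''>0): P(2)=-4. Local minima of Q: Q(-3)=81, Q(0)=0.
So the global minimum of E is P(2) + Q(0) + 1 = -4 + 0 + 1 = -3, attained at (2, 0).

-3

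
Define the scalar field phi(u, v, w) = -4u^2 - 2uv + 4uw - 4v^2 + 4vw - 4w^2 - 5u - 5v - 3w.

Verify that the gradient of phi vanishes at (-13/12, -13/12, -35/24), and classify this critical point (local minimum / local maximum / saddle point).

local maximum

∇phi = (-8u - 2v + 4w - 5, -2u - 8v + 4w - 5, 4u + 4v - 8w - 3); substituting (-13/12, -13/12, -35/24) gives ∇phi = (0, 0, 0), so (-13/12, -13/12, -35/24) is indeed a critical point.
The Hessian is constant: H = [[-8, -2, 4], [-2, -8, 4], [4, 4, -8]].
Leading principal minors: Δ₁ = -8, Δ₂ = 60, Δ₃ = -288.
The minors alternate sign starting negative (−, +, −), so H is negative definite: a local maximum.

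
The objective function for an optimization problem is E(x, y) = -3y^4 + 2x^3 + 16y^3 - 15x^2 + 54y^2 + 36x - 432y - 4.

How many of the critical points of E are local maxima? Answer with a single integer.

E separates as a function of x plus a function of y, so ∇E=0 decouples.
∂E/∂x = 6(x - 3)(x - 2) = 0 at x ∈ {2, 3}; ∂E/∂y = -12(y - 4)(y - 3)(y + 3) = 0 at y ∈ {-3, 3, 4}.
The Hessian is diagonal: diag(E_xx, E_yy). Second derivatives: E_xx(2)=-6, E_xx(3)=6; E_yy(-3)=-504, E_yy(3)=72, E_yy(4)=-84.
Local maxima occur where both diagonal entries negative: (2, -3), (2, 4). Count: 2.

2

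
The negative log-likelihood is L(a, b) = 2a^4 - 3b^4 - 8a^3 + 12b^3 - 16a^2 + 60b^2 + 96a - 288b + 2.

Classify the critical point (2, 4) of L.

local maximum

The mixed partial ∂²L/∂a∂b is 0, so the Hessian at any point is diag(L_aa, L_bb) = diag(8(3a^2 - 6a - 4), 12(-3b^2 + 6b + 10)).
At (2, 4): H = diag(-32, -168).
Both eigenvalues are negative, so H is negative definite: a local maximum.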